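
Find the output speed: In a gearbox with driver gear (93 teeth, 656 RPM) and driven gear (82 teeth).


Given: N1 = 93 teeth, w1 = 656 RPM, N2 = 82 teeth
Using N1*w1 = N2*w2
w2 = N1*w1 / N2
w2 = 93*656 / 82
w2 = 61008 / 82
w2 = 744 RPM

744 RPM


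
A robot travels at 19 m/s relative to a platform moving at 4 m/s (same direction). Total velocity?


Given: object velocity = 19 m/s, platform velocity = 4 m/s (same direction)
Using classical velocity addition: v_total = v_object + v_platform
v_total = 19 + 4
v_total = 23 m/s

23 m/s


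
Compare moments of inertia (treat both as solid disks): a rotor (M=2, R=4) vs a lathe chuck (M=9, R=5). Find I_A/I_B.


Given: M1=2 kg, R1=4 m, M2=9 kg, R2=5 m
For a disk: I = (1/2)*M*R^2, so I_A/I_B = (M1*R1^2)/(M2*R2^2)
M1*R1^2 = 2*16 = 32
M2*R2^2 = 9*25 = 225
I_A/I_B = 32/225 = 32/225

32/225


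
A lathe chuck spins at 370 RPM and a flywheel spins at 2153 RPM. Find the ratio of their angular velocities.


Given: RPM_A = 370, RPM_B = 2153
omega = 2*pi*RPM/60, so omega_A/omega_B = RPM_A / RPM_B
omega_A/omega_B = 370 / 2153
omega_A/omega_B = 370/2153

370/2153


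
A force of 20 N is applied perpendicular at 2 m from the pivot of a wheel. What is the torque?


Given: F = 20 N, r = 2 m, angle = 90 deg (perpendicular)
Using tau = F * r * sin(90)
sin(90) = 1
tau = 20 * 2 * 1
tau = 40 Nm

40 Nm


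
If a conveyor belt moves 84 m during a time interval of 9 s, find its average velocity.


Given: distance d = 84 m, time t = 9 s
Using v = d / t
v = 84 / 9
v = 28/3 m/s

28/3 m/s


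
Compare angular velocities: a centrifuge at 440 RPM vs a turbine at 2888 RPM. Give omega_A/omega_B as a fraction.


Given: RPM_A = 440, RPM_B = 2888
omega = 2*pi*RPM/60, so omega_A/omega_B = RPM_A / RPM_B
omega_A/omega_B = 440 / 2888
omega_A/omega_B = 55/361

55/361


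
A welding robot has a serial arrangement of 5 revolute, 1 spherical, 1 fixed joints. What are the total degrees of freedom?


Given: serial robot with 5 revolute, 1 spherical, 1 fixed joints
DOF contribution per joint type: revolute=1, prismatic=1, spherical=3, fixed=0
DOF = 5*1 + 1*3 + 1*0
DOF = 8

8


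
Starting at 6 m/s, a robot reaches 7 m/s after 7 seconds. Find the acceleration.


Given: initial velocity v0 = 6 m/s, final velocity v = 7 m/s, time t = 7 s
Using a = (v - v0) / t
a = (7 - 6) / 7
a = 1 / 7
a = 1/7 m/s^2

1/7 m/s^2


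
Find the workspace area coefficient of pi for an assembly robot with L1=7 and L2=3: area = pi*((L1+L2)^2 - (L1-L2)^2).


Given: L1 = 7, L2 = 3
(L1+L2)^2 = (10)^2 = 100
(L1-L2)^2 = (4)^2 = 16
Difference = 100 - 16 = 84
This equals 4*L1*L2 = 4*7*3 = 84
Workspace area = 84*pi

84


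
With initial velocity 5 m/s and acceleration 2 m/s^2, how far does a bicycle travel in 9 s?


Given: v0 = 5 m/s, a = 2 m/s^2, t = 9 s
Using s = v0*t + (1/2)*a*t^2
s = 5*9 + (1/2)*2*9^2
s = 45 + (1/2)*162
s = 45 + 81
s = 126

126 m


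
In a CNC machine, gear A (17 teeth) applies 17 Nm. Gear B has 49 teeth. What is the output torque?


Given: N1 = 17, N2 = 49, T1 = 17 Nm
Using T2/T1 = N2/N1
T2 = T1 * N2 / N1
T2 = 17 * 49 / 17
T2 = 833 / 17
T2 = 49 Nm

49 Nm


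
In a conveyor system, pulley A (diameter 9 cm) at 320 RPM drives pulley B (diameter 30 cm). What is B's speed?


Given: D1 = 9 cm, w1 = 320 RPM, D2 = 30 cm
Using D1*w1 = D2*w2
w2 = D1*w1 / D2
w2 = 9*320 / 30
w2 = 2880 / 30
w2 = 96 RPM

96 RPM


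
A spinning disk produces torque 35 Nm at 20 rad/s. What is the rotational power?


Given: tau = 35 Nm, omega = 20 rad/s
Using P = tau * omega
P = 35 * 20
P = 700 W

700 W


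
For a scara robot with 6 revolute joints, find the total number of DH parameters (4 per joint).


Given: 6 joints, 4 DH parameters per joint (d, theta, a, alpha)
Total DH parameters = number_of_joints * 4
Total = 6 * 4
Total = 24

24


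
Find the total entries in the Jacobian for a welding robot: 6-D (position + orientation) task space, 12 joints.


Given: task space dimension = 6, joints = 12
Jacobian is a 6 x 12 matrix
Total entries = rows * columns
Total = 6 * 12
Total = 72

72


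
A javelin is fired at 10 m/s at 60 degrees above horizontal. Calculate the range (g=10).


Given: v0 = 10 m/s, theta = 60 deg, g = 10 m/s^2
sin(2*60) = sin(120) = sqrt(3)/2
Using R = v0^2 * sin(2*theta) / g
R = 10^2 * (sqrt(3)/2) / 10
R = 100 * sqrt(3) / 20
R = 5*sqrt(3) m

5*sqrt(3) m


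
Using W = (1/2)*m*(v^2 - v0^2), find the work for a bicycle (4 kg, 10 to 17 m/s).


Given: m = 4 kg, v0 = 10 m/s, v = 17 m/s
Using W = (1/2)*m*(v^2 - v0^2)
v^2 = 17^2 = 289
v0^2 = 10^2 = 100
v^2 - v0^2 = 289 - 100 = 189
W = (1/2)*4*189 = 378 J

378 J


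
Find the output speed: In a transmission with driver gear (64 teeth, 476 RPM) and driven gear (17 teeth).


Given: N1 = 64 teeth, w1 = 476 RPM, N2 = 17 teeth
Using N1*w1 = N2*w2
w2 = N1*w1 / N2
w2 = 64*476 / 17
w2 = 30464 / 17
w2 = 1792 RPM

1792 RPM


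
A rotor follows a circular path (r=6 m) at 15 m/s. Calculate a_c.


Given: v = 15 m/s, r = 6 m
Using a_c = v^2 / r
a_c = 15^2 / 6
a_c = 225 / 6
a_c = 75/2 m/s^2

75/2 m/s^2


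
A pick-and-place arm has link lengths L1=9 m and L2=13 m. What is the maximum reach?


Given: L1 = 9 m, L2 = 13 m
For a 2-link planar arm, max reach = L1 + L2 (fully extended)
Max reach = 9 + 13
Max reach = 22 m

22 m


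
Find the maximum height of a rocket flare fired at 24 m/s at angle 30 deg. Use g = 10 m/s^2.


Given: v0 = 24 m/s, theta = 30 deg, g = 10 m/s^2
sin^2(30) = 1/4
Using H = v0^2 * sin^2(theta) / (2*g)
H = 24^2 * 1/4 / (2*10)
H = 576 * 1/4 / 20
H = 144 / 20
H = 36/5 m

36/5 m


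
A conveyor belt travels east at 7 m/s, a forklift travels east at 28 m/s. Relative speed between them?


Given: v_A = 7 m/s east, v_B = 28 m/s east
Both move in the same direction; relative speed = |v_A - v_B|
|7 - 28| = |-21|
= 21 m/s

21 m/s


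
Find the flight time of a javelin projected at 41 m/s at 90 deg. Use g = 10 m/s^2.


Given: v0 = 41 m/s, theta = 90 deg, g = 10 m/s^2
sin(90) = 1
Using T = 2*v0*sin(theta) / g
T = 2*41*1 / 10
T = 82 / 10
T = 41/5 s

41/5 s


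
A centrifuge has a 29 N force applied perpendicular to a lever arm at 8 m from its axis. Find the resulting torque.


Given: F = 29 N, r = 8 m, angle = 90 deg (perpendicular)
Using tau = F * r * sin(90)
sin(90) = 1
tau = 29 * 8 * 1
tau = 232 Nm

232 Nm


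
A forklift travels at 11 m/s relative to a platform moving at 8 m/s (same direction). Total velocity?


Given: object velocity = 11 m/s, platform velocity = 8 m/s (same direction)
Using classical velocity addition: v_total = v_object + v_platform
v_total = 11 + 8
v_total = 19 m/s

19 m/s


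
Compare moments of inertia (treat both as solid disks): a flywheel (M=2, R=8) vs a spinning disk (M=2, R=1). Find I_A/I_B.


Given: M1=2 kg, R1=8 m, M2=2 kg, R2=1 m
For a disk: I = (1/2)*M*R^2, so I_A/I_B = (M1*R1^2)/(M2*R2^2)
M1*R1^2 = 2*64 = 128
M2*R2^2 = 2*1 = 2
I_A/I_B = 128/2 = 64

64


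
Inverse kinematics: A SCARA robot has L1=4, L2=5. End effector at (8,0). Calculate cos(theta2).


Given: L1 = 4, L2 = 5, target (x, y) = (8, 0)
Using cos(theta2) = (x^2 + y^2 - L1^2 - L2^2) / (2*L1*L2)
x^2 + y^2 = 8^2 + 0 = 64
L1^2 + L2^2 = 16 + 25 = 41
Numerator = 64 - 41 = 23
Denominator = 2*4*5 = 40
cos(theta2) = 23/40 = 23/40

23/40


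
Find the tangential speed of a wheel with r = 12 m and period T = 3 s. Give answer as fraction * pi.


Given: radius r = 12 m, period T = 3 s
Using v = 2*pi*r / T
v = 2*pi*12 / 3
v = 24*pi / 3
v = 8*pi m/s

8*pi m/s


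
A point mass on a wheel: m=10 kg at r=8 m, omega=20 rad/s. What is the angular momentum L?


Given: m = 10 kg, r = 8 m, omega = 20 rad/s
For a point mass: I = m*r^2
I = 10*8^2 = 10*64 = 640
L = I*omega = 640*20
L = 12800 kg*m^2/s

12800 kg*m^2/s


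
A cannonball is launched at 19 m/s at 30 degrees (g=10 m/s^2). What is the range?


Given: v0 = 19 m/s, theta = 30 deg, g = 10 m/s^2
sin(2*30) = sin(60) = sqrt(3)/2
Using R = v0^2 * sin(2*theta) / g
R = 19^2 * (sqrt(3)/2) / 10
R = 361 * sqrt(3) / 20
R = 361/20*sqrt(3) m

361/20*sqrt(3) m


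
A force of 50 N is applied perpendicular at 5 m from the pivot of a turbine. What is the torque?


Given: F = 50 N, r = 5 m, angle = 90 deg (perpendicular)
Using tau = F * r * sin(90)
sin(90) = 1
tau = 50 * 5 * 1
tau = 250 Nm

250 Nm


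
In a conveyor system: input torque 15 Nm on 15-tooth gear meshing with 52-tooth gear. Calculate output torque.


Given: N1 = 15, N2 = 52, T1 = 15 Nm
Using T2/T1 = N2/N1
T2 = T1 * N2 / N1
T2 = 15 * 52 / 15
T2 = 780 / 15
T2 = 52 Nm

52 Nm


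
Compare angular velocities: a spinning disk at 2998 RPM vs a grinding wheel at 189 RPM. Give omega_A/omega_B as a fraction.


Given: RPM_A = 2998, RPM_B = 189
omega = 2*pi*RPM/60, so omega_A/omega_B = RPM_A / RPM_B
omega_A/omega_B = 2998 / 189
omega_A/omega_B = 2998/189

2998/189


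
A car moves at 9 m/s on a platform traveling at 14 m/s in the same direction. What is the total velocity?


Given: object velocity = 9 m/s, platform velocity = 14 m/s (same direction)
Using classical velocity addition: v_total = v_object + v_platform
v_total = 9 + 14
v_total = 23 m/s

23 m/s


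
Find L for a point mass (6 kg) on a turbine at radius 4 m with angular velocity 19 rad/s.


Given: m = 6 kg, r = 4 m, omega = 19 rad/s
For a point mass: I = m*r^2
I = 6*4^2 = 6*16 = 96
L = I*omega = 96*19
L = 1824 kg*m^2/s

1824 kg*m^2/s


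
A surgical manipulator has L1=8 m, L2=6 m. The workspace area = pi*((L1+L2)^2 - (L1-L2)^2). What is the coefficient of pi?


Given: L1 = 8, L2 = 6
(L1+L2)^2 = (14)^2 = 196
(L1-L2)^2 = (2)^2 = 4
Difference = 196 - 4 = 192
This equals 4*L1*L2 = 4*8*6 = 192
Workspace area = 192*pi

192


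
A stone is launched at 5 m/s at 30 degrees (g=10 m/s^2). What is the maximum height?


Given: v0 = 5 m/s, theta = 30 deg, g = 10 m/s^2
sin^2(30) = 1/4
Using H = v0^2 * sin^2(theta) / (2*g)
H = 5^2 * 1/4 / (2*10)
H = 25 * 1/4 / 20
H = 25/4 / 20
H = 5/16 m

5/16 m


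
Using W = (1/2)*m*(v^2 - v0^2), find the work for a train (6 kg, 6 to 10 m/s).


Given: m = 6 kg, v0 = 6 m/s, v = 10 m/s
Using W = (1/2)*m*(v^2 - v0^2)
v^2 = 10^2 = 100
v0^2 = 6^2 = 36
v^2 - v0^2 = 100 - 36 = 64
W = (1/2)*6*64 = 192 J

192 J


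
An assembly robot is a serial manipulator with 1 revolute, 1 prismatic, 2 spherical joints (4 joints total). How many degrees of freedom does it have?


Given: serial robot with 1 revolute, 1 prismatic, 2 spherical joints
DOF contribution per joint type: revolute=1, prismatic=1, spherical=3, fixed=0
DOF = 1*1 + 1*1 + 2*3
DOF = 8

8


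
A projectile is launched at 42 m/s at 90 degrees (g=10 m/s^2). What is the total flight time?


Given: v0 = 42 m/s, theta = 90 deg, g = 10 m/s^2
sin(90) = 1
Using T = 2*v0*sin(theta) / g
T = 2*42*1 / 10
T = 84 / 10
T = 42/5 s

42/5 s


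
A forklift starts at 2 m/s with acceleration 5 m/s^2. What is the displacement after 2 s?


Given: v0 = 2 m/s, a = 5 m/s^2, t = 2 s
Using s = v0*t + (1/2)*a*t^2
s = 2*2 + (1/2)*5*2^2
s = 4 + (1/2)*20
s = 4 + 10
s = 14

14 m


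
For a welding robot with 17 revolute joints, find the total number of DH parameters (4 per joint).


Given: 17 joints, 4 DH parameters per joint (d, theta, a, alpha)
Total DH parameters = number_of_joints * 4
Total = 17 * 4
Total = 68

68


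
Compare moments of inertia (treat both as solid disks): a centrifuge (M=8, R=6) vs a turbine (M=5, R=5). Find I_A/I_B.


Given: M1=8 kg, R1=6 m, M2=5 kg, R2=5 m
For a disk: I = (1/2)*M*R^2, so I_A/I_B = (M1*R1^2)/(M2*R2^2)
M1*R1^2 = 8*36 = 288
M2*R2^2 = 5*25 = 125
I_A/I_B = 288/125 = 288/125

288/125


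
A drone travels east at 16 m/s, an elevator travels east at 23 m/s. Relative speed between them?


Given: v_A = 16 m/s east, v_B = 23 m/s east
Both move in the same direction; relative speed = |v_A - v_B|
|16 - 23| = |-7|
= 7 m/s

7 m/s


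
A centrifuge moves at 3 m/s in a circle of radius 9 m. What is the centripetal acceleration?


Given: v = 3 m/s, r = 9 m
Using a_c = v^2 / r
a_c = 3^2 / 9
a_c = 9 / 9
a_c = 1 m/s^2

1 m/s^2


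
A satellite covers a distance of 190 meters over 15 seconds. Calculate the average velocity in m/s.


Given: distance d = 190 m, time t = 15 s
Using v = d / t
v = 190 / 15
v = 38/3 m/s

38/3 m/s


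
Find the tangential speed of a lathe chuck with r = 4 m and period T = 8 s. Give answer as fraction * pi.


Given: radius r = 4 m, period T = 8 s
Using v = 2*pi*r / T
v = 2*pi*4 / 8
v = 8*pi / 8
v = 1*pi m/s

1*pi m/s


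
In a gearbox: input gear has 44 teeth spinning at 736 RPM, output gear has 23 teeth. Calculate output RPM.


Given: N1 = 44 teeth, w1 = 736 RPM, N2 = 23 teeth
Using N1*w1 = N2*w2
w2 = N1*w1 / N2
w2 = 44*736 / 23
w2 = 32384 / 23
w2 = 1408 RPM

1408 RPM


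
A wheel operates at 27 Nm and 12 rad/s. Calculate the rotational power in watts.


Given: tau = 27 Nm, omega = 12 rad/s
Using P = tau * omega
P = 27 * 12
P = 324 W

324 W


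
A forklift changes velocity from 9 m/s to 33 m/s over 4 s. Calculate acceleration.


Given: initial velocity v0 = 9 m/s, final velocity v = 33 m/s, time t = 4 s
Using a = (v - v0) / t
a = (33 - 9) / 4
a = 24 / 4
a = 6 m/s^2

6 m/s^2


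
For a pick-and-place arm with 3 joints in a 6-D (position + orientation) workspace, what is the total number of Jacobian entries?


Given: task space dimension = 6, joints = 3
Jacobian is a 6 x 3 matrix
Total entries = rows * columns
Total = 6 * 3
Total = 18

18


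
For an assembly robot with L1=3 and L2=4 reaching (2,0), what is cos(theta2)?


Given: L1 = 3, L2 = 4, target (x, y) = (2, 0)
Using cos(theta2) = (x^2 + y^2 - L1^2 - L2^2) / (2*L1*L2)
x^2 + y^2 = 2^2 + 0 = 4
L1^2 + L2^2 = 9 + 16 = 25
Numerator = 4 - 25 = -21
Denominator = 2*3*4 = 24
cos(theta2) = -21/24 = -7/8

-7/8


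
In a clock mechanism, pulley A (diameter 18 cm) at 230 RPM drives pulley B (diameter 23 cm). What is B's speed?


Given: D1 = 18 cm, w1 = 230 RPM, D2 = 23 cm
Using D1*w1 = D2*w2
w2 = D1*w1 / D2
w2 = 18*230 / 23
w2 = 4140 / 23
w2 = 180 RPM

180 RPM


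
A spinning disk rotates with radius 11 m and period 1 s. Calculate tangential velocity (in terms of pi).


Given: radius r = 11 m, period T = 1 s
Using v = 2*pi*r / T
v = 2*pi*11 / 1
v = 22*pi / 1
v = 22*pi m/s

22*pi m/s


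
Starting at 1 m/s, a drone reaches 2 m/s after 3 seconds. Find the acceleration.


Given: initial velocity v0 = 1 m/s, final velocity v = 2 m/s, time t = 3 s
Using a = (v - v0) / t
a = (2 - 1) / 3
a = 1 / 3
a = 1/3 m/s^2

1/3 m/s^2


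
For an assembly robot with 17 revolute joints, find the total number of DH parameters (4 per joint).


Given: 17 joints, 4 DH parameters per joint (d, theta, a, alpha)
Total DH parameters = number_of_joints * 4
Total = 17 * 4
Total = 68

68


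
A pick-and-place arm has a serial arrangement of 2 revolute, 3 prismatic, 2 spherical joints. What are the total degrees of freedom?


Given: serial robot with 2 revolute, 3 prismatic, 2 spherical joints
DOF contribution per joint type: revolute=1, prismatic=1, spherical=3, fixed=0
DOF = 2*1 + 3*1 + 2*3
DOF = 11

11


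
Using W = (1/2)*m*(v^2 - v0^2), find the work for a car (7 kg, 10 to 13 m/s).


Given: m = 7 kg, v0 = 10 m/s, v = 13 m/s
Using W = (1/2)*m*(v^2 - v0^2)
v^2 = 13^2 = 169
v0^2 = 10^2 = 100
v^2 - v0^2 = 169 - 100 = 69
W = (1/2)*7*69 = 483/2 J

483/2 J


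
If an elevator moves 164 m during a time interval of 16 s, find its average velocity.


Given: distance d = 164 m, time t = 16 s
Using v = d / t
v = 164 / 16
v = 41/4 m/s

41/4 m/s


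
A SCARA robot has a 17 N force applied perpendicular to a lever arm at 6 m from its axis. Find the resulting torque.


Given: F = 17 N, r = 6 m, angle = 90 deg (perpendicular)
Using tau = F * r * sin(90)
sin(90) = 1
tau = 17 * 6 * 1
tau = 102 Nm

102 Nm


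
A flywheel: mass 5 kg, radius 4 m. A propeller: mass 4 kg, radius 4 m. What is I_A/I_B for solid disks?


Given: M1=5 kg, R1=4 m, M2=4 kg, R2=4 m
For a disk: I = (1/2)*M*R^2, so I_A/I_B = (M1*R1^2)/(M2*R2^2)
M1*R1^2 = 5*16 = 80
M2*R2^2 = 4*16 = 64
I_A/I_B = 80/64 = 5/4

5/4


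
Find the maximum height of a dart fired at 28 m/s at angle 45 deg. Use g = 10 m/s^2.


Given: v0 = 28 m/s, theta = 45 deg, g = 10 m/s^2
sin^2(45) = 1/2
Using H = v0^2 * sin^2(theta) / (2*g)
H = 28^2 * 1/2 / (2*10)
H = 784 * 1/2 / 20
H = 392 / 20
H = 98/5 m

98/5 m


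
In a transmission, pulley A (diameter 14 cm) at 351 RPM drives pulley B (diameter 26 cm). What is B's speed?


Given: D1 = 14 cm, w1 = 351 RPM, D2 = 26 cm
Using D1*w1 = D2*w2
w2 = D1*w1 / D2
w2 = 14*351 / 26
w2 = 4914 / 26
w2 = 189 RPM

189 RPM


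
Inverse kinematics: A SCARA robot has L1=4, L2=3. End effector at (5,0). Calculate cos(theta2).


Given: L1 = 4, L2 = 3, target (x, y) = (5, 0)
Using cos(theta2) = (x^2 + y^2 - L1^2 - L2^2) / (2*L1*L2)
x^2 + y^2 = 5^2 + 0 = 25
L1^2 + L2^2 = 16 + 9 = 25
Numerator = 25 - 25 = 0
Denominator = 2*4*3 = 24
cos(theta2) = 0/24 = 0

0


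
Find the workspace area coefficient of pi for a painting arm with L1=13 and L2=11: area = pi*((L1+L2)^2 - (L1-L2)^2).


Given: L1 = 13, L2 = 11
(L1+L2)^2 = (24)^2 = 576
(L1-L2)^2 = (2)^2 = 4
Difference = 576 - 4 = 572
This equals 4*L1*L2 = 4*13*11 = 572
Workspace area = 572*pi

572


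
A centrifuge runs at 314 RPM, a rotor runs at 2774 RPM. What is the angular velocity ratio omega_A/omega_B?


Given: RPM_A = 314, RPM_B = 2774
omega = 2*pi*RPM/60, so omega_A/omega_B = RPM_A / RPM_B
omega_A/omega_B = 314 / 2774
omega_A/omega_B = 157/1387

157/1387


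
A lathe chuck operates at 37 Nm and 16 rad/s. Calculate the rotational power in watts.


Given: tau = 37 Nm, omega = 16 rad/s
Using P = tau * omega
P = 37 * 16
P = 592 W

592 W


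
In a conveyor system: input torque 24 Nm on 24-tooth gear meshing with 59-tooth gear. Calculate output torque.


Given: N1 = 24, N2 = 59, T1 = 24 Nm
Using T2/T1 = N2/N1
T2 = T1 * N2 / N1
T2 = 24 * 59 / 24
T2 = 1416 / 24
T2 = 59 Nm

59 Nm


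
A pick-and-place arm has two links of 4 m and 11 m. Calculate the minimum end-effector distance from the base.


Given: L1 = 4 m, L2 = 11 m
For a 2-link planar arm, min reach = |L1 - L2| (second link folded back)
Min reach = |4 - 11|
Min reach = 7 m

7 m


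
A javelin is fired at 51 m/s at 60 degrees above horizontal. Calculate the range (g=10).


Given: v0 = 51 m/s, theta = 60 deg, g = 10 m/s^2
sin(2*60) = sin(120) = sqrt(3)/2
Using R = v0^2 * sin(2*theta) / g
R = 51^2 * (sqrt(3)/2) / 10
R = 2601 * sqrt(3) / 20
R = 2601/20*sqrt(3) m

2601/20*sqrt(3) m


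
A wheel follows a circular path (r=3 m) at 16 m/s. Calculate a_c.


Given: v = 16 m/s, r = 3 m
Using a_c = v^2 / r
a_c = 16^2 / 3
a_c = 256 / 3
a_c = 256/3 m/s^2

256/3 m/s^2


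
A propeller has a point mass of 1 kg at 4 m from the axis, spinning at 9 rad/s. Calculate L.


Given: m = 1 kg, r = 4 m, omega = 9 rad/s
For a point mass: I = m*r^2
I = 1*4^2 = 1*16 = 16
L = I*omega = 16*9
L = 144 kg*m^2/s

144 kg*m^2/s


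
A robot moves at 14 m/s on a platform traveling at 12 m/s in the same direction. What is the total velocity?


Given: object velocity = 14 m/s, platform velocity = 12 m/s (same direction)
Using classical velocity addition: v_total = v_object + v_platform
v_total = 14 + 12
v_total = 26 m/s

26 m/s


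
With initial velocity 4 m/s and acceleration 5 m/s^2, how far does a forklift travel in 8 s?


Given: v0 = 4 m/s, a = 5 m/s^2, t = 8 s
Using s = v0*t + (1/2)*a*t^2
s = 4*8 + (1/2)*5*8^2
s = 32 + (1/2)*320
s = 32 + 160
s = 192

192 m


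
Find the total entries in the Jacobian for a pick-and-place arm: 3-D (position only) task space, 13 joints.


Given: task space dimension = 3, joints = 13
Jacobian is a 3 x 13 matrix
Total entries = rows * columns
Total = 3 * 13
Total = 39

39


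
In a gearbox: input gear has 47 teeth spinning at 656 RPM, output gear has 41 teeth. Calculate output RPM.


Given: N1 = 47 teeth, w1 = 656 RPM, N2 = 41 teeth
Using N1*w1 = N2*w2
w2 = N1*w1 / N2
w2 = 47*656 / 41
w2 = 30832 / 41
w2 = 752 RPM

752 RPM


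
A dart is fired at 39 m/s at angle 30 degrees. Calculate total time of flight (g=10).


Given: v0 = 39 m/s, theta = 30 deg, g = 10 m/s^2
sin(30) = 1/2
Using T = 2*v0*sin(theta) / g
T = 2*39*1/2 / 10
T = 39 / 10
T = 39/10 s

39/10 s


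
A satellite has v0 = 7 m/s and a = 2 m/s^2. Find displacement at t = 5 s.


Given: v0 = 7 m/s, a = 2 m/s^2, t = 5 s
Using s = v0*t + (1/2)*a*t^2
s = 7*5 + (1/2)*2*5^2
s = 35 + (1/2)*50
s = 35 + 25
s = 60

60 m


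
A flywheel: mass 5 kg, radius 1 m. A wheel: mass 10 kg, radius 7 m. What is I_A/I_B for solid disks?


Given: M1=5 kg, R1=1 m, M2=10 kg, R2=7 m
For a disk: I = (1/2)*M*R^2, so I_A/I_B = (M1*R1^2)/(M2*R2^2)
M1*R1^2 = 5*1 = 5
M2*R2^2 = 10*49 = 490
I_A/I_B = 5/490 = 1/98

1/98


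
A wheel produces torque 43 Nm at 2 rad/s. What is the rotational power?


Given: tau = 43 Nm, omega = 2 rad/s
Using P = tau * omega
P = 43 * 2
P = 86 W

86 W


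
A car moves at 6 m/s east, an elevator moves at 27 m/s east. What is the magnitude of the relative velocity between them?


Given: v_A = 6 m/s east, v_B = 27 m/s east
Both move in the same direction; relative speed = |v_A - v_B|
|6 - 27| = |-21|
= 21 m/s

21 m/s


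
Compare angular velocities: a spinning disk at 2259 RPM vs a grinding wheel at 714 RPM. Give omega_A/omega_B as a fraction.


Given: RPM_A = 2259, RPM_B = 714
omega = 2*pi*RPM/60, so omega_A/omega_B = RPM_A / RPM_B
omega_A/omega_B = 2259 / 714
omega_A/omega_B = 753/238

753/238


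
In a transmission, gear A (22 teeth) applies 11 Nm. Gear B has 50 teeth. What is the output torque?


Given: N1 = 22, N2 = 50, T1 = 11 Nm
Using T2/T1 = N2/N1
T2 = T1 * N2 / N1
T2 = 11 * 50 / 22
T2 = 550 / 22
T2 = 25 Nm

25 Nm


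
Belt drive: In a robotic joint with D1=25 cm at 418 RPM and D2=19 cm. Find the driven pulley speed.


Given: D1 = 25 cm, w1 = 418 RPM, D2 = 19 cm
Using D1*w1 = D2*w2
w2 = D1*w1 / D2
w2 = 25*418 / 19
w2 = 10450 / 19
w2 = 550 RPM

550 RPM


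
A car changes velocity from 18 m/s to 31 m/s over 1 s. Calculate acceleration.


Given: initial velocity v0 = 18 m/s, final velocity v = 31 m/s, time t = 1 s
Using a = (v - v0) / t
a = (31 - 18) / 1
a = 13 / 1
a = 13 m/s^2

13 m/s^2


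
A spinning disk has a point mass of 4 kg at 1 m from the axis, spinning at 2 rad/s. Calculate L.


Given: m = 4 kg, r = 1 m, omega = 2 rad/s
For a point mass: I = m*r^2
I = 4*1^2 = 4*1 = 4
L = I*omega = 4*2
L = 8 kg*m^2/s

8 kg*m^2/s


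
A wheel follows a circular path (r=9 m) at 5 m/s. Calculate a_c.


Given: v = 5 m/s, r = 9 m
Using a_c = v^2 / r
a_c = 5^2 / 9
a_c = 25 / 9
a_c = 25/9 m/s^2

25/9 m/s^2


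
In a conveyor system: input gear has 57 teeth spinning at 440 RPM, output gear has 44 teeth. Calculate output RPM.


Given: N1 = 57 teeth, w1 = 440 RPM, N2 = 44 teeth
Using N1*w1 = N2*w2
w2 = N1*w1 / N2
w2 = 57*440 / 44
w2 = 25080 / 44
w2 = 570 RPM

570 RPM


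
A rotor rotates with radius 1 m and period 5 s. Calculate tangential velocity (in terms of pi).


Given: radius r = 1 m, period T = 5 s
Using v = 2*pi*r / T
v = 2*pi*1 / 5
v = 2*pi / 5
v = 2/5*pi m/s

2/5*pi m/s


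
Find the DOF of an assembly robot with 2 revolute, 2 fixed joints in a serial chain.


Given: serial robot with 2 revolute, 2 fixed joints
DOF contribution per joint type: revolute=1, prismatic=1, spherical=3, fixed=0
DOF = 2*1 + 2*0
DOF = 2

2


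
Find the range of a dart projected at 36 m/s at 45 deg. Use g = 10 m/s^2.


Given: v0 = 36 m/s, theta = 45 deg, g = 10 m/s^2
sin(2*45) = sin(90) = 1
Using R = v0^2 * sin(2*theta) / g
R = 36^2 * 1 / 10
R = 1296 / 10
R = 648/5 m

648/5 m


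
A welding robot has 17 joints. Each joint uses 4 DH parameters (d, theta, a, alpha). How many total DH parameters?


Given: 17 joints, 4 DH parameters per joint (d, theta, a, alpha)
Total DH parameters = number_of_joints * 4
Total = 17 * 4
Total = 68

68


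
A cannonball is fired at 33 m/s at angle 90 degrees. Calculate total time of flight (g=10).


Given: v0 = 33 m/s, theta = 90 deg, g = 10 m/s^2
sin(90) = 1
Using T = 2*v0*sin(theta) / g
T = 2*33*1 / 10
T = 66 / 10
T = 33/5 s

33/5 s


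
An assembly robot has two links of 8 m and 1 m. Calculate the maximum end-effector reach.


Given: L1 = 8 m, L2 = 1 m
For a 2-link planar arm, max reach = L1 + L2 (fully extended)
Max reach = 8 + 1
Max reach = 9 m

9 m


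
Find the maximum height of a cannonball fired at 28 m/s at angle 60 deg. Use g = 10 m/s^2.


Given: v0 = 28 m/s, theta = 60 deg, g = 10 m/s^2
sin^2(60) = 3/4
Using H = v0^2 * sin^2(theta) / (2*g)
H = 28^2 * 3/4 / (2*10)
H = 784 * 3/4 / 20
H = 588 / 20
H = 147/5 m

147/5 m


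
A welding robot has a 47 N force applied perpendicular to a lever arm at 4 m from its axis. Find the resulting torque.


Given: F = 47 N, r = 4 m, angle = 90 deg (perpendicular)
Using tau = F * r * sin(90)
sin(90) = 1
tau = 47 * 4 * 1
tau = 188 Nm

188 Nm


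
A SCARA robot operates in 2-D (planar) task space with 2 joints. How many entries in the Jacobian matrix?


Given: task space dimension = 2, joints = 2
Jacobian is a 2 x 2 matrix
Total entries = rows * columns
Total = 2 * 2
Total = 4

4


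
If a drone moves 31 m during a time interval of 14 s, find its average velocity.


Given: distance d = 31 m, time t = 14 s
Using v = d / t
v = 31 / 14
v = 31/14 m/s

31/14 m/s


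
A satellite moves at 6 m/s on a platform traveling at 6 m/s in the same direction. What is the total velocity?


Given: object velocity = 6 m/s, platform velocity = 6 m/s (same direction)
Using classical velocity addition: v_total = v_object + v_platform
v_total = 6 + 6
v_total = 12 m/s

12 m/s


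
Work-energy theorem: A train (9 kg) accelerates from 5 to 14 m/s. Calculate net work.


Given: m = 9 kg, v0 = 5 m/s, v = 14 m/s
Using W = (1/2)*m*(v^2 - v0^2)
v^2 = 14^2 = 196
v0^2 = 5^2 = 25
v^2 - v0^2 = 196 - 25 = 171
W = (1/2)*9*171 = 1539/2 J

1539/2 J


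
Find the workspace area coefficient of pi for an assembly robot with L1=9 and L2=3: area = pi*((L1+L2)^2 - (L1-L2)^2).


Given: L1 = 9, L2 = 3
(L1+L2)^2 = (12)^2 = 144
(L1-L2)^2 = (6)^2 = 36
Difference = 144 - 36 = 108
This equals 4*L1*L2 = 4*9*3 = 108
Workspace area = 108*pi

108


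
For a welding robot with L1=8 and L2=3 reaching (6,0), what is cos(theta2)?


Given: L1 = 8, L2 = 3, target (x, y) = (6, 0)
Using cos(theta2) = (x^2 + y^2 - L1^2 - L2^2) / (2*L1*L2)
x^2 + y^2 = 6^2 + 0 = 36
L1^2 + L2^2 = 64 + 9 = 73
Numerator = 36 - 73 = -37
Denominator = 2*8*3 = 48
cos(theta2) = -37/48 = -37/48

-37/48


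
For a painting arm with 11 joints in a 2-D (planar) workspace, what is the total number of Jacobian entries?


Given: task space dimension = 2, joints = 11
Jacobian is a 2 x 11 matrix
Total entries = rows * columns
Total = 2 * 11
Total = 22

22


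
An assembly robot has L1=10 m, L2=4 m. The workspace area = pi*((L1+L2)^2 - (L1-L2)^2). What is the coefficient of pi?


Given: L1 = 10, L2 = 4
(L1+L2)^2 = (14)^2 = 196
(L1-L2)^2 = (6)^2 = 36
Difference = 196 - 36 = 160
This equals 4*L1*L2 = 4*10*4 = 160
Workspace area = 160*pi

160


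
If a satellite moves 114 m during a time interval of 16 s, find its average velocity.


Given: distance d = 114 m, time t = 16 s
Using v = d / t
v = 114 / 16
v = 57/8 m/s

57/8 m/s


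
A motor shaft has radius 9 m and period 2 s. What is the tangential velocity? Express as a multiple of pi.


Given: radius r = 9 m, period T = 2 s
Using v = 2*pi*r / T
v = 2*pi*9 / 2
v = 18*pi / 2
v = 9*pi m/s

9*pi m/s


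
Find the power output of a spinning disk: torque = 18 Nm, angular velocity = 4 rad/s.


Given: tau = 18 Nm, omega = 4 rad/s
Using P = tau * omega
P = 18 * 4
P = 72 W

72 W


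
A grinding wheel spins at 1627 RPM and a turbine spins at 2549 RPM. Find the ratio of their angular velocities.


Given: RPM_A = 1627, RPM_B = 2549
omega = 2*pi*RPM/60, so omega_A/omega_B = RPM_A / RPM_B
omega_A/omega_B = 1627 / 2549
omega_A/omega_B = 1627/2549

1627/2549


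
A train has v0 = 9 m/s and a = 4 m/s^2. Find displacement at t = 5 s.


Given: v0 = 9 m/s, a = 4 m/s^2, t = 5 s
Using s = v0*t + (1/2)*a*t^2
s = 9*5 + (1/2)*4*5^2
s = 45 + (1/2)*100
s = 45 + 50
s = 95

95 m


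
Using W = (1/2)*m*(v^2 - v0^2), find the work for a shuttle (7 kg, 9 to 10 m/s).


Given: m = 7 kg, v0 = 9 m/s, v = 10 m/s
Using W = (1/2)*m*(v^2 - v0^2)
v^2 = 10^2 = 100
v0^2 = 9^2 = 81
v^2 - v0^2 = 100 - 81 = 19
W = (1/2)*7*19 = 133/2 J

133/2 J


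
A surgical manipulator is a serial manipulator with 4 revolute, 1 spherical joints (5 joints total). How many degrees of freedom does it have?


Given: serial robot with 4 revolute, 1 spherical joints
DOF contribution per joint type: revolute=1, prismatic=1, spherical=3, fixed=0
DOF = 4*1 + 1*3
DOF = 7

7


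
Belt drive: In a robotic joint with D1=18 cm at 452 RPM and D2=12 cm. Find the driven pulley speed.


Given: D1 = 18 cm, w1 = 452 RPM, D2 = 12 cm
Using D1*w1 = D2*w2
w2 = D1*w1 / D2
w2 = 18*452 / 12
w2 = 8136 / 12
w2 = 678 RPM

678 RPM


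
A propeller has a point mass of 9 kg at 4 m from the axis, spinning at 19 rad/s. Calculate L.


Given: m = 9 kg, r = 4 m, omega = 19 rad/s
For a point mass: I = m*r^2
I = 9*4^2 = 9*16 = 144
L = I*omega = 144*19
L = 2736 kg*m^2/s

2736 kg*m^2/s


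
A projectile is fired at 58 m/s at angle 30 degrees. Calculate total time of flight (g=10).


Given: v0 = 58 m/s, theta = 30 deg, g = 10 m/s^2
sin(30) = 1/2
Using T = 2*v0*sin(theta) / g
T = 2*58*1/2 / 10
T = 58 / 10
T = 29/5 s

29/5 s


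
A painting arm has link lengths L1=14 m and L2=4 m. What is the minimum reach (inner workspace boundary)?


Given: L1 = 14 m, L2 = 4 m
For a 2-link planar arm, min reach = |L1 - L2| (second link folded back)
Min reach = |14 - 4|
Min reach = 10 m

10 m


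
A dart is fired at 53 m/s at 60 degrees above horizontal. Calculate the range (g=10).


Given: v0 = 53 m/s, theta = 60 deg, g = 10 m/s^2
sin(2*60) = sin(120) = sqrt(3)/2
Using R = v0^2 * sin(2*theta) / g
R = 53^2 * (sqrt(3)/2) / 10
R = 2809 * sqrt(3) / 20
R = 2809/20*sqrt(3) m

2809/20*sqrt(3) m


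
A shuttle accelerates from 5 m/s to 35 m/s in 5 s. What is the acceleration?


Given: initial velocity v0 = 5 m/s, final velocity v = 35 m/s, time t = 5 s
Using a = (v - v0) / t
a = (35 - 5) / 5
a = 30 / 5
a = 6 m/s^2

6 m/s^2


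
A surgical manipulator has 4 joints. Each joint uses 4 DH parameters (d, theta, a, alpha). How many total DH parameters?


Given: 4 joints, 4 DH parameters per joint (d, theta, a, alpha)
Total DH parameters = number_of_joints * 4
Total = 4 * 4
Total = 16

16


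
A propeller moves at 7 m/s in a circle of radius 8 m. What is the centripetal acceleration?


Given: v = 7 m/s, r = 8 m
Using a_c = v^2 / r
a_c = 7^2 / 8
a_c = 49 / 8
a_c = 49/8 m/s^2

49/8 m/s^2


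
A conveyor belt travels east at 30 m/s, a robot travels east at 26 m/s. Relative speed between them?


Given: v_A = 30 m/s east, v_B = 26 m/s east
Both move in the same direction; relative speed = |v_A - v_B|
|30 - 26| = |4|
= 4 m/s

4 m/s


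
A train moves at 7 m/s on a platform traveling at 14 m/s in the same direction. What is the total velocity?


Given: object velocity = 7 m/s, platform velocity = 14 m/s (same direction)
Using classical velocity addition: v_total = v_object + v_platform
v_total = 7 + 14
v_total = 21 m/s

21 m/s


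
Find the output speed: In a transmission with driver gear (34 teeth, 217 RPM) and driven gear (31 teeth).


Given: N1 = 34 teeth, w1 = 217 RPM, N2 = 31 teeth
Using N1*w1 = N2*w2
w2 = N1*w1 / N2
w2 = 34*217 / 31
w2 = 7378 / 31
w2 = 238 RPM

238 RPM


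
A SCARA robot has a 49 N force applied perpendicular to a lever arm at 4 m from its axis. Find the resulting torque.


Given: F = 49 N, r = 4 m, angle = 90 deg (perpendicular)
Using tau = F * r * sin(90)
sin(90) = 1
tau = 49 * 4 * 1
tau = 196 Nm

196 Nm


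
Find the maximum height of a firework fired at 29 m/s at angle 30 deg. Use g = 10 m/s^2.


Given: v0 = 29 m/s, theta = 30 deg, g = 10 m/s^2
sin^2(30) = 1/4
Using H = v0^2 * sin^2(theta) / (2*g)
H = 29^2 * 1/4 / (2*10)
H = 841 * 1/4 / 20
H = 841/4 / 20
H = 841/80 m

841/80 m


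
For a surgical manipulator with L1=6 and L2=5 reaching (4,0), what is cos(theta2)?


Given: L1 = 6, L2 = 5, target (x, y) = (4, 0)
Using cos(theta2) = (x^2 + y^2 - L1^2 - L2^2) / (2*L1*L2)
x^2 + y^2 = 4^2 + 0 = 16
L1^2 + L2^2 = 36 + 25 = 61
Numerator = 16 - 61 = -45
Denominator = 2*6*5 = 60
cos(theta2) = -45/60 = -3/4

-3/4


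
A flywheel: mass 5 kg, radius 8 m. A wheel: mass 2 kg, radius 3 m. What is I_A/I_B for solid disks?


Given: M1=5 kg, R1=8 m, M2=2 kg, R2=3 m
For a disk: I = (1/2)*M*R^2, so I_A/I_B = (M1*R1^2)/(M2*R2^2)
M1*R1^2 = 5*64 = 320
M2*R2^2 = 2*9 = 18
I_A/I_B = 320/18 = 160/9

160/9


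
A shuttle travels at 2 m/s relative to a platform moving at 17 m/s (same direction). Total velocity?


Given: object velocity = 2 m/s, platform velocity = 17 m/s (same direction)
Using classical velocity addition: v_total = v_object + v_platform
v_total = 2 + 17
v_total = 19 m/s

19 m/s


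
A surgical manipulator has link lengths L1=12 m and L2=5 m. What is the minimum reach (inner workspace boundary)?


Given: L1 = 12 m, L2 = 5 m
For a 2-link planar arm, min reach = |L1 - L2| (second link folded back)
Min reach = |12 - 5|
Min reach = 7 m

7 m


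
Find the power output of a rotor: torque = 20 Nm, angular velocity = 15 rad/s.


Given: tau = 20 Nm, omega = 15 rad/s
Using P = tau * omega
P = 20 * 15
P = 300 W

300 W


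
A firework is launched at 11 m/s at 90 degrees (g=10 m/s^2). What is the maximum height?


Given: v0 = 11 m/s, theta = 90 deg, g = 10 m/s^2
sin^2(90) = 1
Using H = v0^2 * sin^2(theta) / (2*g)
H = 11^2 * 1 / (2*10)
H = 121 * 1 / 20
H = 121 / 20
H = 121/20 m

121/20 m


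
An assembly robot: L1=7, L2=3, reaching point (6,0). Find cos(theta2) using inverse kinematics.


Given: L1 = 7, L2 = 3, target (x, y) = (6, 0)
Using cos(theta2) = (x^2 + y^2 - L1^2 - L2^2) / (2*L1*L2)
x^2 + y^2 = 6^2 + 0 = 36
L1^2 + L2^2 = 49 + 9 = 58
Numerator = 36 - 58 = -22
Denominator = 2*7*3 = 42
cos(theta2) = -22/42 = -11/21

-11/21


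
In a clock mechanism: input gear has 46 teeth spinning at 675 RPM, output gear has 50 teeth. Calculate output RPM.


Given: N1 = 46 teeth, w1 = 675 RPM, N2 = 50 teeth
Using N1*w1 = N2*w2
w2 = N1*w1 / N2
w2 = 46*675 / 50
w2 = 31050 / 50
w2 = 621 RPM

621 RPM


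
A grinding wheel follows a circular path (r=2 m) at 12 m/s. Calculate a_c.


Given: v = 12 m/s, r = 2 m
Using a_c = v^2 / r
a_c = 12^2 / 2
a_c = 144 / 2
a_c = 72 m/s^2

72 m/s^2


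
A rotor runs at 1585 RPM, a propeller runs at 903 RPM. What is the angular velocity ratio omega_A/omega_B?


Given: RPM_A = 1585, RPM_B = 903
omega = 2*pi*RPM/60, so omega_A/omega_B = RPM_A / RPM_B
omega_A/omega_B = 1585 / 903
omega_A/omega_B = 1585/903

1585/903


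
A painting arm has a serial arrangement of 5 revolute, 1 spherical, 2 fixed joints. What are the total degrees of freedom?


Given: serial robot with 5 revolute, 1 spherical, 2 fixed joints
DOF contribution per joint type: revolute=1, prismatic=1, spherical=3, fixed=0
DOF = 5*1 + 1*3 + 2*0
DOF = 8

8


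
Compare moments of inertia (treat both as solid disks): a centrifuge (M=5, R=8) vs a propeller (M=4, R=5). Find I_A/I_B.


Given: M1=5 kg, R1=8 m, M2=4 kg, R2=5 m
For a disk: I = (1/2)*M*R^2, so I_A/I_B = (M1*R1^2)/(M2*R2^2)
M1*R1^2 = 5*64 = 320
M2*R2^2 = 4*25 = 100
I_A/I_B = 320/100 = 16/5

16/5


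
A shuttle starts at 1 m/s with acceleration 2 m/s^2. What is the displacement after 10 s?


Given: v0 = 1 m/s, a = 2 m/s^2, t = 10 s
Using s = v0*t + (1/2)*a*t^2
s = 1*10 + (1/2)*2*10^2
s = 10 + (1/2)*200
s = 10 + 100
s = 110

110 m


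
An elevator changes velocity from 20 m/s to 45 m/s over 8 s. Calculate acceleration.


Given: initial velocity v0 = 20 m/s, final velocity v = 45 m/s, time t = 8 s
Using a = (v - v0) / t
a = (45 - 20) / 8
a = 25 / 8
a = 25/8 m/s^2

25/8 m/s^2


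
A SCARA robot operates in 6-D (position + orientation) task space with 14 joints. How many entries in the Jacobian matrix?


Given: task space dimension = 6, joints = 14
Jacobian is a 6 x 14 matrix
Total entries = rows * columns
Total = 6 * 14
Total = 84

84


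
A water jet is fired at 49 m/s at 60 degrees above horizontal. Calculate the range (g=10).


Given: v0 = 49 m/s, theta = 60 deg, g = 10 m/s^2
sin(2*60) = sin(120) = sqrt(3)/2
Using R = v0^2 * sin(2*theta) / g
R = 49^2 * (sqrt(3)/2) / 10
R = 2401 * sqrt(3) / 20
R = 2401/20*sqrt(3) m

2401/20*sqrt(3) m


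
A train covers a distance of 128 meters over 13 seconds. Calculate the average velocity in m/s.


Given: distance d = 128 m, time t = 13 s
Using v = d / t
v = 128 / 13
v = 128/13 m/s

128/13 m/s


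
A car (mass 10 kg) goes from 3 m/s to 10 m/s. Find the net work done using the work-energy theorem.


Given: m = 10 kg, v0 = 3 m/s, v = 10 m/s
Using W = (1/2)*m*(v^2 - v0^2)
v^2 = 10^2 = 100
v0^2 = 3^2 = 9
v^2 - v0^2 = 100 - 9 = 91
W = (1/2)*10*91 = 455 J

455 J


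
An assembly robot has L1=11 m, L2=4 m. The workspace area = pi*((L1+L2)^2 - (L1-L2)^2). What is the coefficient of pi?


Given: L1 = 11, L2 = 4
(L1+L2)^2 = (15)^2 = 225
(L1-L2)^2 = (7)^2 = 49
Difference = 225 - 49 = 176
This equals 4*L1*L2 = 4*11*4 = 176
Workspace area = 176*pi

176


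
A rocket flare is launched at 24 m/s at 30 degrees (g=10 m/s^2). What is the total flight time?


Given: v0 = 24 m/s, theta = 30 deg, g = 10 m/s^2
sin(30) = 1/2
Using T = 2*v0*sin(theta) / g
T = 2*24*1/2 / 10
T = 24 / 10
T = 12/5 s

12/5 s


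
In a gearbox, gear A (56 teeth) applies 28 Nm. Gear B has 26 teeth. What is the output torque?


Given: N1 = 56, N2 = 26, T1 = 28 Nm
Using T2/T1 = N2/N1
T2 = T1 * N2 / N1
T2 = 28 * 26 / 56
T2 = 728 / 56
T2 = 13 Nm

13 Nm


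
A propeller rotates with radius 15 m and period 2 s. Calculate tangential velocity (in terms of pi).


Given: radius r = 15 m, period T = 2 s
Using v = 2*pi*r / T
v = 2*pi*15 / 2
v = 30*pi / 2
v = 15*pi m/s

15*pi m/s


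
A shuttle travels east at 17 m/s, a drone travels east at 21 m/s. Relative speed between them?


Given: v_A = 17 m/s east, v_B = 21 m/s east
Both move in the same direction; relative speed = |v_A - v_B|
|17 - 21| = |-4|
= 4 m/s

4 m/s


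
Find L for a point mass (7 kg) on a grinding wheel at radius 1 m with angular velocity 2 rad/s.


Given: m = 7 kg, r = 1 m, omega = 2 rad/s
For a point mass: I = m*r^2
I = 7*1^2 = 7*1 = 7
L = I*omega = 7*2
L = 14 kg*m^2/s

14 kg*m^2/s


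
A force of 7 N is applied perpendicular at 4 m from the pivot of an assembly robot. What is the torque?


Given: F = 7 N, r = 4 m, angle = 90 deg (perpendicular)
Using tau = F * r * sin(90)
sin(90) = 1
tau = 7 * 4 * 1
tau = 28 Nm

28 Nm


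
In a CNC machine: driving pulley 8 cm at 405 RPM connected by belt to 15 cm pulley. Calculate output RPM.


Given: D1 = 8 cm, w1 = 405 RPM, D2 = 15 cm
Using D1*w1 = D2*w2
w2 = D1*w1 / D2
w2 = 8*405 / 15
w2 = 3240 / 15
w2 = 216 RPM

216 RPM


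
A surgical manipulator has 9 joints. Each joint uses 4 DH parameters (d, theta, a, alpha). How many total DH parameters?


Given: 9 joints, 4 DH parameters per joint (d, theta, a, alpha)
Total DH parameters = number_of_joints * 4
Total = 9 * 4
Total = 36

36


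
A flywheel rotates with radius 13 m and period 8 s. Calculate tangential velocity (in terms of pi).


Given: radius r = 13 m, period T = 8 s
Using v = 2*pi*r / T
v = 2*pi*13 / 8
v = 26*pi / 8
v = 13/4*pi m/s

13/4*pi m/s


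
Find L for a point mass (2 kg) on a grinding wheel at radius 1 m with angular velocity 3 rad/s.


Given: m = 2 kg, r = 1 m, omega = 3 rad/s
For a point mass: I = m*r^2
I = 2*1^2 = 2*1 = 2
L = I*omega = 2*3
L = 6 kg*m^2/s

6 kg*m^2/s
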